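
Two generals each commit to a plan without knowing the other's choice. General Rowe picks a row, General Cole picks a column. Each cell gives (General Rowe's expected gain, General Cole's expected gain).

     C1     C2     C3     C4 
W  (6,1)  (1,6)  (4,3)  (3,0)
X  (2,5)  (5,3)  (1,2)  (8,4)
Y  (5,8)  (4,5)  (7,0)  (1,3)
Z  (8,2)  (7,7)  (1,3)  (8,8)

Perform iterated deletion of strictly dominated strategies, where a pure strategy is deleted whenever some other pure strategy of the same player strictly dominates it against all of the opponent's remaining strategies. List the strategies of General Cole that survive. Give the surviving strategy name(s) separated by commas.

C1, C4

For General Cole, C2 strictly dominates C3 on the remaining rows (W: 6>3, X: 3>2, Y: 5>0, Z: 7>3); eliminate C3.
Row W is eliminated: Z beats it against every remaining column (C1: 8>6, C2: 7>1, C4: 8>3).
General Rowe's strategy Y is strictly dominated by Z (C1: 8>5, C2: 7>4, C4: 8>1) and is removed.
For General Cole, C4 strictly dominates C2 on the remaining rows (X: 4>3, Z: 8>7); eliminate C2.
Among the remaining strategies, none is strictly dominated by another pure strategy of the same player, so the elimination stops.
Surviving strategies — General Rowe: {X, Z}; General Cole: {C1, C4}.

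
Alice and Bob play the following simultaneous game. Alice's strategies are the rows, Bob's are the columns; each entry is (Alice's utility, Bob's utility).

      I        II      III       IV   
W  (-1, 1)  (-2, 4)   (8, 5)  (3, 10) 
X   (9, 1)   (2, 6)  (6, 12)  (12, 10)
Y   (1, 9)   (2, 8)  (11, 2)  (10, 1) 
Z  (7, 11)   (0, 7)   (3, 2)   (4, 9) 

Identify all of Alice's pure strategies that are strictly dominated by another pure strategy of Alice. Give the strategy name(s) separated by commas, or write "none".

W, Z

W: dominated, since Y does at least as well everywhere (I: 1>-1, II: 2>-2, III: 11>8, IV: 10>3).
X: no other strategy beats it everywhere (W at I (9>-1); Y at I (9>1); Z at I (9>7)).
Y is not dominated — it holds its own against W at I (1>-1); X at II (2=2); Z at II (2>0).
Z is strictly dominated by X (I: 9>7, II: 2>0, III: 6>3, IV: 12>4).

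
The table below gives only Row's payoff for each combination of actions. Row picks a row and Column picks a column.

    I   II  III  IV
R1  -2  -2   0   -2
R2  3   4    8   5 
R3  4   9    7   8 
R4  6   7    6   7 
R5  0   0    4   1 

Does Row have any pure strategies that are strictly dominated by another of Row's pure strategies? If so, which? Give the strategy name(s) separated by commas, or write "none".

R1 is strictly dominated by R2 (I: 3>-2, II: 4>-2, III: 8>0, IV: 5>-2).
Nothing dominates R2: R1 at I (3>-2); R3 at III (8>7); R4 at III (8>6); R5 at I (3>0).
Nothing dominates R3: R1 at I (4>-2); R2 at I (4>3); R4 at II (9>7); R5 at I (4>0).
R4: no other strategy beats it everywhere (R1 at I (6>-2); R2 at I (6>3); R3 at I (6>4); R5 at I (6>0)).
R5: dominated, since R2 does at least as well everywhere (I: 3>0, II: 4>0, III: 8>4, IV: 5>1).

R1, R5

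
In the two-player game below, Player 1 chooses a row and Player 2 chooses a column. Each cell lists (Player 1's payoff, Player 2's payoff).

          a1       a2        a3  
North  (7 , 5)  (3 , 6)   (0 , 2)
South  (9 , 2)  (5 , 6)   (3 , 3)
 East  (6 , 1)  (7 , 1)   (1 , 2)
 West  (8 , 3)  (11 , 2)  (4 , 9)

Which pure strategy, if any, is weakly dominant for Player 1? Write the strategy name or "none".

none

North fails to dominate South at a1 (7<9).
South fails to dominate East at a2 (5<7).
East fails to dominate North at a1 (6<7).
West fails to dominate South at a1 (8<9).
No single strategy dominates all the others.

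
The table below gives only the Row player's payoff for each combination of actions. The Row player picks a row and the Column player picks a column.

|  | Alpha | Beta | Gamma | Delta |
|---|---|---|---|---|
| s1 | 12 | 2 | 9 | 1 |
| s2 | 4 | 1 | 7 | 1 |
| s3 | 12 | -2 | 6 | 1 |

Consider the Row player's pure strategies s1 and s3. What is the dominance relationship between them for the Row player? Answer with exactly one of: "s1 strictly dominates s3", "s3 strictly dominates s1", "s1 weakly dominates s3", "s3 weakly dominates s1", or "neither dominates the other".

s1 weakly dominates s3

Compare s1 to s3 across each opponent action: Alpha: 12=12, Beta: 2>-2, Gamma: 9>6, Delta: 1=1.
s1 is at least as good everywhere and strictly better somewhere (tied only at Alpha, Delta), so s1 weakly but not strictly dominates s3.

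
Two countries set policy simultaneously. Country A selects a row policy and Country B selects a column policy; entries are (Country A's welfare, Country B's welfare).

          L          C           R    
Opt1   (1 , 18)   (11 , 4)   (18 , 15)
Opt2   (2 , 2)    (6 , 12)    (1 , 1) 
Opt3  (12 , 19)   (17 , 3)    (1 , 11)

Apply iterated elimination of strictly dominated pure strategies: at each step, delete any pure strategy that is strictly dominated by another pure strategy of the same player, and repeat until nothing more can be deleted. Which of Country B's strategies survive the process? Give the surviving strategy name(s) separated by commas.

Column R is eliminated: L beats it against every remaining row (Opt1: 18>15, Opt2: 2>1, Opt3: 19>11).
For Country A, Opt3 strictly dominates Opt1 on the remaining columns (L: 12>1, C: 17>11); eliminate Opt1.
For Country A, Opt3 strictly dominates Opt2 on the remaining columns (L: 12>2, C: 17>6); eliminate Opt2.
Column C is eliminated: L beats it against every remaining row (Opt3: 19>3).
Among the remaining strategies, none is strictly dominated by another pure strategy of the same player, so the elimination stops.
Surviving strategies — Country A: {Opt3}; Country B: {L}.

L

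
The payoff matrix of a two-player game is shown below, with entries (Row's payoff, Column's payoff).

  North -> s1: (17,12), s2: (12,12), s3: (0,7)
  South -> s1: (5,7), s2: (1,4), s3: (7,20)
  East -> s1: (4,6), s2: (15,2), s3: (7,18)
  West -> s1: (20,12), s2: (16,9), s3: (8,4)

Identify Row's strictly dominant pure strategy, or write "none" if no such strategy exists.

West

West vs North: s1: 20>17, s2: 16>12, s3: 8>0.
West vs South: s1: 20>5, s2: 16>1, s3: 8>7.
West vs East: s1: 20>4, s2: 16>15, s3: 8>7.
West strictly beats every other strategy against every opponent action, so it is strictly dominant.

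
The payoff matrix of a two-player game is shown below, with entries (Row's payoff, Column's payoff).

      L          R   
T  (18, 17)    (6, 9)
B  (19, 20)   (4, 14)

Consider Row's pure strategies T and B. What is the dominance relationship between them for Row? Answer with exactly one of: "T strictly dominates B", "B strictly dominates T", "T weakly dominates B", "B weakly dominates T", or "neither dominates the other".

T's payoffs vs B's, by Column's action — L: 18<19, R: 6>4.
T does better at R but worse at L; neither strategy dominates the other.

neither dominates the other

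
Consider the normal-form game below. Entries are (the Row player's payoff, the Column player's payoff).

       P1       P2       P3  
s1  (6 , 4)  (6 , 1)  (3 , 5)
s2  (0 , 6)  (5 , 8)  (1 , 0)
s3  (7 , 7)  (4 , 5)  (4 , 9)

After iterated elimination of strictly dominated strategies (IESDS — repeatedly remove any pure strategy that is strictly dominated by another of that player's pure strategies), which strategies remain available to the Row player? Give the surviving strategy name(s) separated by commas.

s3

The Row player's strategy s2 is strictly dominated by s1 (P1: 6>0, P2: 6>5, P3: 3>1) and is removed.
For the Column player, P3 strictly dominates P1 on the remaining rows (s1: 5>4, s3: 9>7); eliminate P1.
For the Column player, P3 strictly dominates P2 on the remaining rows (s1: 5>1, s3: 9>5); eliminate P2.
The Row player's strategy s1 is strictly dominated by s3 (P3: 4>3) and is removed.
Among the remaining strategies, none is strictly dominated by another pure strategy of the same player, so the elimination stops.
Surviving strategies — the Row player: {s3}; the Column player: {P3}.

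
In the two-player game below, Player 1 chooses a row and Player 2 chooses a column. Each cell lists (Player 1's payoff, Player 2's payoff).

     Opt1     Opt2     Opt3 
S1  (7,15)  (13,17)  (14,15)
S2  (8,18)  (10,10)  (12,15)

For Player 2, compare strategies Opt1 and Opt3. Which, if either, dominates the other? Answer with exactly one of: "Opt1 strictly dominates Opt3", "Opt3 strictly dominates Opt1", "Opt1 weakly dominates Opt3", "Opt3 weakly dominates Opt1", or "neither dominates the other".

Compare Opt1 to Opt3 across each choice by Player 1: S1: 15=15, S2: 18>15.
Opt1 is at least as good everywhere and strictly better somewhere (tied only at S1), so Opt1 weakly but not strictly dominates Opt3.

Opt1 weakly dominates Opt3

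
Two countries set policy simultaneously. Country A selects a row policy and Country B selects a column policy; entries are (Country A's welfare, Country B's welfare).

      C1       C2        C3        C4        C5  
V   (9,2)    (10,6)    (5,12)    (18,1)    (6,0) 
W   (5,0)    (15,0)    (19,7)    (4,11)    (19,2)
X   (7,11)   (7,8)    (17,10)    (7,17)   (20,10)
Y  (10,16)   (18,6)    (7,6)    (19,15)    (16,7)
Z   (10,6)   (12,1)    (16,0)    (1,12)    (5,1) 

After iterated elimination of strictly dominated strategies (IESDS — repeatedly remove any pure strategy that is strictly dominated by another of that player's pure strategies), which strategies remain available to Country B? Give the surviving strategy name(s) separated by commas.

For Country A, Y strictly dominates V on the remaining columns (C1: 10>9, C2: 18>10, C3: 7>5, C4: 19>18, C5: 16>6); eliminate V.
For Country B, C4 strictly dominates C2 on the remaining rows (W: 11>0, X: 17>8, Y: 15>6, Z: 12>1); eliminate C2.
For Country B, C4 strictly dominates C3 on the remaining rows (W: 11>7, X: 17>10, Y: 15>6, Z: 12>0); eliminate C3.
Country A's strategy W is strictly dominated by X (C1: 7>5, C4: 7>4, C5: 20>19) and is removed.
Country B's strategy C5 is strictly dominated by C1 (X: 11>10, Y: 16>7, Z: 6>1) and is removed.
Row X is eliminated: Y beats it against every remaining column (C1: 10>7, C4: 19>7).
Among the remaining strategies, none is strictly dominated by another pure strategy of the same player, so the elimination stops.
Surviving strategies — Country A: {Y, Z}; Country B: {C1, C4}.

C1, C4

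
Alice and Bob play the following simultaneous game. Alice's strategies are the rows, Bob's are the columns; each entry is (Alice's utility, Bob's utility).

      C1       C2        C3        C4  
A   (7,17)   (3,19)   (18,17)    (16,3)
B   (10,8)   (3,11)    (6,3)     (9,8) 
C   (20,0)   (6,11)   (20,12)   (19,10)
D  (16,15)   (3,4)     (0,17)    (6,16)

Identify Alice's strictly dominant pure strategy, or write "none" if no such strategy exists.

C vs A: C1: 20>7, C2: 6>3, C3: 20>18, C4: 19>16.
C vs B: C1: 20>10, C2: 6>3, C3: 20>6, C4: 19>9.
C vs D: C1: 20>16, C2: 6>3, C3: 20>0, C4: 19>6.
C strictly beats every other strategy against every opponent action, so it is strictly dominant.

C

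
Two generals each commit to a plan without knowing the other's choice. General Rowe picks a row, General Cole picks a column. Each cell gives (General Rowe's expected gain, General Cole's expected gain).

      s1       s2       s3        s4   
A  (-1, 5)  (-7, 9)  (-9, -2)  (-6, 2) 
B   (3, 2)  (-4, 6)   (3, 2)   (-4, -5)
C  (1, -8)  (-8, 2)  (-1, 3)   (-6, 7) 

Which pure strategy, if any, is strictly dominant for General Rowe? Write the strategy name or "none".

B vs A: s1: 3>-1, s2: -4>-7, s3: 3>-9, s4: -4>-6.
B vs C: s1: 3>1, s2: -4>-8, s3: 3>-1, s4: -4>-6.
B strictly beats every other strategy against every opponent action, so it is strictly dominant.

B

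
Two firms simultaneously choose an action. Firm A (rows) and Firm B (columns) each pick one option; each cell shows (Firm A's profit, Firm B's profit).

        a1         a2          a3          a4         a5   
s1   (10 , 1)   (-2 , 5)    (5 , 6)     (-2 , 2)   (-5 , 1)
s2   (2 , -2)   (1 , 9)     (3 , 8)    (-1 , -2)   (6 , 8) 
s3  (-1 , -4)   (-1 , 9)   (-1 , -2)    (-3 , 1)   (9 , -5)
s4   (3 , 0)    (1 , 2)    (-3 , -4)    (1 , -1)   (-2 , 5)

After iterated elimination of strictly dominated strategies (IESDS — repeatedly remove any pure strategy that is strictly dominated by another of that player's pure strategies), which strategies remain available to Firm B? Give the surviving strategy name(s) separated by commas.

Firm B's strategy a1 is strictly dominated by a2 (s1: 5>1, s2: 9>-2, s3: 9>-4, s4: 2>0) and is removed.
Firm B's strategy a4 is strictly dominated by a2 (s1: 5>2, s2: 9>-2, s3: 9>1, s4: 2>-1) and is removed.
Among the remaining strategies, none is strictly dominated by another pure strategy of the same player, so the elimination stops.
Surviving strategies — Firm A: {s1, s2, s3, s4}; Firm B: {a2, a3, a5}.

a2, a3, a5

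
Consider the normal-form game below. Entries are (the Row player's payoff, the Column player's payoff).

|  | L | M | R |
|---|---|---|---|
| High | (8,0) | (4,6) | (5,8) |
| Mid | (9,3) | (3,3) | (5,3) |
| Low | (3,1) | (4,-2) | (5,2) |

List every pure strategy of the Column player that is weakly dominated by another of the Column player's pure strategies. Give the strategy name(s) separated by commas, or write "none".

L, M

R weakly dominates L — High: 8>0, Mid: 3=3, Low: 2>1.
R weakly dominates M — High: 8>6, Mid: 3=3, Low: 2>-2.
R: no other strategy beats it everywhere (L at High (8>0); M at High (8>6)).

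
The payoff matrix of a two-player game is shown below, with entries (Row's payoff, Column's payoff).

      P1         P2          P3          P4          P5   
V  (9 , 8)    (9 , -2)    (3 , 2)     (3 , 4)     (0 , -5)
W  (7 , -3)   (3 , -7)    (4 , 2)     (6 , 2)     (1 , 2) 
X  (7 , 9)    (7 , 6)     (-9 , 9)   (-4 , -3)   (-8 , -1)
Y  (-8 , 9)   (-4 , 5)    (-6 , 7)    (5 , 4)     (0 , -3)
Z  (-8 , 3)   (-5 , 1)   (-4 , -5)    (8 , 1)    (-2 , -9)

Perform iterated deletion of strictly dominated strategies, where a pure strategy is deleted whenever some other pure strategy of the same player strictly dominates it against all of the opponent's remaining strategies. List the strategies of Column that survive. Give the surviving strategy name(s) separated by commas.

P1, P3, P4, P5

Row X is eliminated: V beats it against every remaining column (P1: 9>7, P2: 9>7, P3: 3>-9, P4: 3>-4, P5: 0>-8).
Row's strategy Y is strictly dominated by W (P1: 7>-8, P2: 3>-4, P3: 4>-6, P4: 6>5, P5: 1>0) and is removed.
Column's strategy P2 is strictly dominated by P1 (V: 8>-2, W: -3>-7, Z: 3>1) and is removed.
Among the remaining strategies, none is strictly dominated by another pure strategy of the same player, so the elimination stops.
Surviving strategies — Row: {V, W, Z}; Column: {P1, P3, P4, P5}.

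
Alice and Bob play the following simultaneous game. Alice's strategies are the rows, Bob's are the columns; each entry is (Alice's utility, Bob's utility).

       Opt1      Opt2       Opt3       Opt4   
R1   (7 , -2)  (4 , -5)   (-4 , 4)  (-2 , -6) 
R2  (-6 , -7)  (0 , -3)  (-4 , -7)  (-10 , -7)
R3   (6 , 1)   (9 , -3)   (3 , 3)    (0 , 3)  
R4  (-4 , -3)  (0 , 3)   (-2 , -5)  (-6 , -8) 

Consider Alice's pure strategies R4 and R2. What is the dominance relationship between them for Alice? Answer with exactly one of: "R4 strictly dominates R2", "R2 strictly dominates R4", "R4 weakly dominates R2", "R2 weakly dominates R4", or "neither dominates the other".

R4 weakly dominates R2

R4's payoffs vs R2's, by Bob's action — Opt1: -4>-6, Opt2: 0=0, Opt3: -2>-4, Opt4: -6>-10.
R4 is at least as good everywhere and strictly better somewhere (tied only at Opt2), so R4 weakly but not strictly dominates R2.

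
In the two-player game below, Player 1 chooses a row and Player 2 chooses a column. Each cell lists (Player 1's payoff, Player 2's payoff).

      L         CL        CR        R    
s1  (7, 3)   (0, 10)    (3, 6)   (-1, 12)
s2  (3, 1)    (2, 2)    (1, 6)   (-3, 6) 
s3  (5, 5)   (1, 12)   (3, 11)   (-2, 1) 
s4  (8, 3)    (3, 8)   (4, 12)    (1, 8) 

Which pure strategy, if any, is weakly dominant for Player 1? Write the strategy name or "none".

s4

s4 vs s1: L: 8>7, CL: 3>0, CR: 4>3, R: 1>-1.
s4 vs s2: L: 8>3, CL: 3>2, CR: 4>1, R: 1>-3.
s4 vs s3: L: 8>5, CL: 3>1, CR: 4>3, R: 1>-2.
s4 is at least as good as every other strategy against every opponent action, so it is weakly dominant.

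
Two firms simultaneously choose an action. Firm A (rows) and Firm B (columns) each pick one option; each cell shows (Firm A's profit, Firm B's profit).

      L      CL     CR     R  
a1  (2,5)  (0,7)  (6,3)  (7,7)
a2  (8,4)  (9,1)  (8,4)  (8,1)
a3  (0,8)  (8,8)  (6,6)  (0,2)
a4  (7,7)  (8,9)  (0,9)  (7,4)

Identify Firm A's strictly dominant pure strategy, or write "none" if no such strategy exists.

a2 vs a1: L: 8>2, CL: 9>0, CR: 8>6, R: 8>7.
a2 vs a3: L: 8>0, CL: 9>8, CR: 8>6, R: 8>0.
a2 vs a4: L: 8>7, CL: 9>8, CR: 8>0, R: 8>7.
a2 strictly beats every other strategy against every opponent action, so it is strictly dominant.

a2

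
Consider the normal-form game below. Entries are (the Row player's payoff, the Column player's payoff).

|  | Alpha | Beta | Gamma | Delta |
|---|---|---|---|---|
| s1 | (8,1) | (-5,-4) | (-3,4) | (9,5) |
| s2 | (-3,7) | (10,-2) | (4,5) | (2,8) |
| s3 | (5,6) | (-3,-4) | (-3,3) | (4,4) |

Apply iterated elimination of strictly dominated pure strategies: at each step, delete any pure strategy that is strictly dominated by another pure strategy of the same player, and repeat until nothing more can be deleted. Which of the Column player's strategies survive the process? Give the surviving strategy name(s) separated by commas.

For the Column player, Alpha strictly dominates Beta on the remaining rows (s1: 1>-4, s2: 7>-2, s3: 6>-4); eliminate Beta.
The Column player's strategy Gamma is strictly dominated by Delta (s1: 5>4, s2: 8>5, s3: 4>3) and is removed.
For the Row player, s1 strictly dominates s2 on the remaining columns (Alpha: 8>-3, Delta: 9>2); eliminate s2.
Row s3 is eliminated: s1 beats it against every remaining column (Alpha: 8>5, Delta: 9>4).
Column Alpha is eliminated: Delta beats it against every remaining row (s1: 5>1).
Among the remaining strategies, none is strictly dominated by another pure strategy of the same player, so the elimination stops.
Surviving strategies — the Row player: {s1}; the Column player: {Delta}.

Delta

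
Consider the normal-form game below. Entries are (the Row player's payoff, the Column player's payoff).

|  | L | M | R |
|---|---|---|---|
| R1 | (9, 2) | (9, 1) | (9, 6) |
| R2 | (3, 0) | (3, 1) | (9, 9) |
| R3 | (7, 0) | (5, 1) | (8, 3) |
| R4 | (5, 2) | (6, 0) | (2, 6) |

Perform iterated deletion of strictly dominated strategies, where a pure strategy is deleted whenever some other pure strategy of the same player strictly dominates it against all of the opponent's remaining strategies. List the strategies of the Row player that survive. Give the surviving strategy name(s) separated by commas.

The Row player's strategy R3 is strictly dominated by R1 (L: 9>7, M: 9>5, R: 9>8) and is removed.
For the Row player, R1 strictly dominates R4 on the remaining columns (L: 9>5, M: 9>6, R: 9>2); eliminate R4.
Column L is eliminated: R beats it against every remaining row (R1: 6>2, R2: 9>0).
Column M is eliminated: R beats it against every remaining row (R1: 6>1, R2: 9>1).
Among the remaining strategies, none is strictly dominated by another pure strategy of the same player, so the elimination stops.
Surviving strategies — the Row player: {R1, R2}; the Column player: {R}.

R1, R2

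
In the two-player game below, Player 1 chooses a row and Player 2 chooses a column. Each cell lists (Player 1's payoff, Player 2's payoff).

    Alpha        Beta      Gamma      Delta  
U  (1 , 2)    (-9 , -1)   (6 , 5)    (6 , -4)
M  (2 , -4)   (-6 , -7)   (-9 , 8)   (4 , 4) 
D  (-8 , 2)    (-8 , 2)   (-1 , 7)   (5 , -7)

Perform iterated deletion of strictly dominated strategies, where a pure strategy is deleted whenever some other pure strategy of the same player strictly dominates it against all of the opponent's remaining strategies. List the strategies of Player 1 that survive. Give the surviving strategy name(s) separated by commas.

U

For Player 2, Gamma strictly dominates Alpha on the remaining rows (U: 5>2, M: 8>-4, D: 7>2); eliminate Alpha.
For Player 2, Gamma strictly dominates Beta on the remaining rows (U: 5>-1, M: 8>-7, D: 7>2); eliminate Beta.
Row M is eliminated: U beats it against every remaining column (Gamma: 6>-9, Delta: 6>4).
Row D is eliminated: U beats it against every remaining column (Gamma: 6>-1, Delta: 6>5).
Player 2's strategy Delta is strictly dominated by Gamma (U: 5>-4) and is removed.
Among the remaining strategies, none is strictly dominated by another pure strategy of the same player, so the elimination stops.
Surviving strategies — Player 1: {U}; Player 2: {Gamma}.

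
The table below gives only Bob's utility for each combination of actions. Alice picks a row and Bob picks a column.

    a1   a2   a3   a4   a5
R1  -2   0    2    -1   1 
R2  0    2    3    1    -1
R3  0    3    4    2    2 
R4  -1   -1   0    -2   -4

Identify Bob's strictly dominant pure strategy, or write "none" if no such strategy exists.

a3

a3 vs a1: R1: 2>-2, R2: 3>0, R3: 4>0, R4: 0>-1.
a3 vs a2: R1: 2>0, R2: 3>2, R3: 4>3, R4: 0>-1.
a3 vs a4: R1: 2>-1, R2: 3>1, R3: 4>2, R4: 0>-2.
a3 vs a5: R1: 2>1, R2: 3>-1, R3: 4>2, R4: 0>-4.
a3 strictly beats every other strategy against every opponent action, so it is strictly dominant.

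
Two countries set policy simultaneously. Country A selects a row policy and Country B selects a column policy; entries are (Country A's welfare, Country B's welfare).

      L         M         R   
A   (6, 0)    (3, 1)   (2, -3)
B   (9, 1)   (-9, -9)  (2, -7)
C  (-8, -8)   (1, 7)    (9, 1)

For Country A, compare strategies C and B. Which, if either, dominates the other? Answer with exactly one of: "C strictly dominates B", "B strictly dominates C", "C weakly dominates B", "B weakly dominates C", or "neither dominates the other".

C's payoffs vs B's, by Country B's action — L: -8<9, M: 1>-9, R: 9>2.
C does better at M, R but worse at L; neither strategy dominates the other.

neither dominates the other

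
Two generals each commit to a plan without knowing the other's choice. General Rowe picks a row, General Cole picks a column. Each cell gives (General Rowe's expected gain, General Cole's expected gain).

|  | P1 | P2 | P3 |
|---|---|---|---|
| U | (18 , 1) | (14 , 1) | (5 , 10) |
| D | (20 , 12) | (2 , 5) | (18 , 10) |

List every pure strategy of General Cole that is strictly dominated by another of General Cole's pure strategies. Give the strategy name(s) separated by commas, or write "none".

Nothing dominates P1: P2 at U (1=1); P3 at D (12>10).
P2: dominated, since P3 does at least as well everywhere (U: 10>1, D: 10>5).
P3: no other strategy beats it everywhere (P1 at U (10>1); P2 at U (10>1)).

P2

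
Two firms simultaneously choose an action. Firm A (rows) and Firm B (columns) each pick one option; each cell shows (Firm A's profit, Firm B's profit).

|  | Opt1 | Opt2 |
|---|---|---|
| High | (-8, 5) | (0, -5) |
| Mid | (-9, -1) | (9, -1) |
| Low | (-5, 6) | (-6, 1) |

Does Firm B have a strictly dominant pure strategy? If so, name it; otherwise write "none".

none

Opt1 fails to dominate Opt2 at Mid (-1=-1).
Opt2 fails to dominate Opt1 at High (-5<5).
No single strategy dominates all the others.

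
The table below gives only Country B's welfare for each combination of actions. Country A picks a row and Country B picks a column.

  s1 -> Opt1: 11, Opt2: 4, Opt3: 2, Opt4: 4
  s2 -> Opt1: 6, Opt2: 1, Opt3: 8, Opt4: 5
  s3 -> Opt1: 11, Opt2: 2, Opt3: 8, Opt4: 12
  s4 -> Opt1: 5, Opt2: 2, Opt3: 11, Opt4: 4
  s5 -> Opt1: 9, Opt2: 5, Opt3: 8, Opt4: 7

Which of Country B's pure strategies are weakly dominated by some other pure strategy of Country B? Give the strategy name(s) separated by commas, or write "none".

Opt1 is not dominated — it holds its own against Opt2 at s1 (11>4); Opt3 at s1 (11>2); Opt4 at s1 (11>4).
Opt2: dominated, since Opt1 does at least as well everywhere (s1: 11>4, s2: 6>1, s3: 11>2, s4: 5>2, s5: 9>5).
Opt3 is not dominated — it holds its own against Opt1 at s2 (8>6); Opt2 at s2 (8>1); Opt4 at s2 (8>5).
Opt4: no other strategy beats it everywhere (Opt1 at s3 (12>11); Opt2 at s2 (5>1); Opt3 at s1 (4>2)).

Opt2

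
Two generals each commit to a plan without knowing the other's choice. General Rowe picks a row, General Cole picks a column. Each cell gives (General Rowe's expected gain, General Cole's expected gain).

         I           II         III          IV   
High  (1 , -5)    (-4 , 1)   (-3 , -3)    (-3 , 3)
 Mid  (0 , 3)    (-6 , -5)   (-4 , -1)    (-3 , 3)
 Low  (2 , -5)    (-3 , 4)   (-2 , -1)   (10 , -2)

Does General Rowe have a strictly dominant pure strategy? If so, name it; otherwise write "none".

Low

Low vs High: I: 2>1, II: -3>-4, III: -2>-3, IV: 10>-3.
Low vs Mid: I: 2>0, II: -3>-6, III: -2>-4, IV: 10>-3.
Low strictly beats every other strategy against every opponent action, so it is strictly dominant.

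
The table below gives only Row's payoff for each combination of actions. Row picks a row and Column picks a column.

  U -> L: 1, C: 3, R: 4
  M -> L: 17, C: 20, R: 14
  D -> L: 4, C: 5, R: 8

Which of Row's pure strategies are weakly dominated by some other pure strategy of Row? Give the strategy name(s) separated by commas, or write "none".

U, D

U: dominated, since M does at least as well everywhere (L: 17>1, C: 20>3, R: 14>4).
Nothing dominates M: U at L (17>1); D at L (17>4).
D: dominated, since M does at least as well everywhere (L: 17>4, C: 20>5, R: 14>8).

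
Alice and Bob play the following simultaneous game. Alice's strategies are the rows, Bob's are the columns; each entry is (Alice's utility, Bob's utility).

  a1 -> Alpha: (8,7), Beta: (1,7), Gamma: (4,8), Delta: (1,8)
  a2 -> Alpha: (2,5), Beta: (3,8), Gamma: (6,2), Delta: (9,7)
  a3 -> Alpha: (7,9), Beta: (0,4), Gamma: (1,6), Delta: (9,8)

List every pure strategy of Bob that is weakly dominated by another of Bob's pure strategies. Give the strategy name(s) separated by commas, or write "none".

Nothing dominates Alpha: Beta at a3 (9>4); Gamma at a2 (5>2); Delta at a3 (9>8).
Beta is not dominated — it holds its own against Alpha at a2 (8>5); Gamma at a2 (8>2); Delta at a2 (8>7).
Delta weakly dominates Gamma — a1: 8=8, a2: 7>2, a3: 8>6.
Nothing dominates Delta: Alpha at a1 (8>7); Beta at a1 (8>7); Gamma at a2 (7>2).

Gamma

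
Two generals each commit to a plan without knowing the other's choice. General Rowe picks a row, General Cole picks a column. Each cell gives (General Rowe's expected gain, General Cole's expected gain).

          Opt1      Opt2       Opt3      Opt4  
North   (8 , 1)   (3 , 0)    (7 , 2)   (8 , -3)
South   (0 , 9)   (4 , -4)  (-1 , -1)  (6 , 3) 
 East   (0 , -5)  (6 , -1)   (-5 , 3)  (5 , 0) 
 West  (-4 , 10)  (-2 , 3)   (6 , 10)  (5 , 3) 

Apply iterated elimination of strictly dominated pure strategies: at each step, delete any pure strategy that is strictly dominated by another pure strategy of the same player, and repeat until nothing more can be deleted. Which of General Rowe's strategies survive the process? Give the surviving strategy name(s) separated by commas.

North

For General Rowe, North strictly dominates West on the remaining columns (Opt1: 8>-4, Opt2: 3>-2, Opt3: 7>6, Opt4: 8>5); eliminate West.
Column Opt2 is eliminated: Opt3 beats it against every remaining row (North: 2>0, South: -1>-4, East: 3>-1).
General Rowe's strategy South is strictly dominated by North (Opt1: 8>0, Opt3: 7>-1, Opt4: 8>6) and is removed.
For General Rowe, North strictly dominates East on the remaining columns (Opt1: 8>0, Opt3: 7>-5, Opt4: 8>5); eliminate East.
General Cole's strategy Opt1 is strictly dominated by Opt3 (North: 2>1) and is removed.
For General Cole, Opt3 strictly dominates Opt4 on the remaining rows (North: 2>-3); eliminate Opt4.
Among the remaining strategies, none is strictly dominated by another pure strategy of the same player, so the elimination stops.
Surviving strategies — General Rowe: {North}; General Cole: {Opt3}.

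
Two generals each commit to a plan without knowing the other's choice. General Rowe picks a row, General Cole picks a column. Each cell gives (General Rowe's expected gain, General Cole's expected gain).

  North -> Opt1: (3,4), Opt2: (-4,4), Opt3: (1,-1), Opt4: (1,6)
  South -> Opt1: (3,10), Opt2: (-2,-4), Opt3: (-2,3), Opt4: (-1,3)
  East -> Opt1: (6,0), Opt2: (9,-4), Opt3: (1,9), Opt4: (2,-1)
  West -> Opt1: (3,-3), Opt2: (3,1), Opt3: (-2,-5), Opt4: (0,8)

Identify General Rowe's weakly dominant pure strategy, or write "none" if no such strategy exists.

East

East vs North: Opt1: 6>3, Opt2: 9>-4, Opt3: 1=1, Opt4: 2>1.
East vs South: Opt1: 6>3, Opt2: 9>-2, Opt3: 1>-2, Opt4: 2>-1.
East vs West: Opt1: 6>3, Opt2: 9>3, Opt3: 1>-2, Opt4: 2>0.
East is at least as good as every other strategy against every opponent action, so it is weakly dominant.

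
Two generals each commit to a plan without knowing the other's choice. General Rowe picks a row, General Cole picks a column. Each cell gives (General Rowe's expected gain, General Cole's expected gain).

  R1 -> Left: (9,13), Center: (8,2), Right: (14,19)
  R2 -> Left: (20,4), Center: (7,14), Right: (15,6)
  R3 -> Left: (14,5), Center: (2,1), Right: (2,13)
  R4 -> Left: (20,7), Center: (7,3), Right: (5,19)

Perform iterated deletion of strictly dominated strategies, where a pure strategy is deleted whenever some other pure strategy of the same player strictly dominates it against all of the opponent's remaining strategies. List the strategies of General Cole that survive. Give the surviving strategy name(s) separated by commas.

For General Rowe, R2 strictly dominates R3 on the remaining columns (Left: 20>14, Center: 7>2, Right: 15>2); eliminate R3.
For General Cole, Right strictly dominates Left on the remaining rows (R1: 19>13, R2: 6>4, R4: 19>7); eliminate Left.
General Rowe's strategy R4 is strictly dominated by R1 (Center: 8>7, Right: 14>5) and is removed.
Among the remaining strategies, none is strictly dominated by another pure strategy of the same player, so the elimination stops.
Surviving strategies — General Rowe: {R1, R2}; General Cole: {Center, Right}.

Center, Right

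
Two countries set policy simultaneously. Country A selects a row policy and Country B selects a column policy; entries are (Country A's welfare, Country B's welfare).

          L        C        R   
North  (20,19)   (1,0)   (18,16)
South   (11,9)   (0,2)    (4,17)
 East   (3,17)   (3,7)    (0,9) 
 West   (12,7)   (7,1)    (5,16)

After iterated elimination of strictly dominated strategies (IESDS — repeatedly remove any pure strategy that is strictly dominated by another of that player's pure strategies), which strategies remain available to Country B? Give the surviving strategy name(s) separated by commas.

For Country A, North strictly dominates South on the remaining columns (L: 20>11, C: 1>0, R: 18>4); eliminate South.
Row East is eliminated: West beats it against every remaining column (L: 12>3, C: 7>3, R: 5>0).
Country B's strategy C is strictly dominated by L (North: 19>0, West: 7>1) and is removed.
Country A's strategy West is strictly dominated by North (L: 20>12, R: 18>5) and is removed.
Column R is eliminated: L beats it against every remaining row (North: 19>16).
Among the remaining strategies, none is strictly dominated by another pure strategy of the same player, so the elimination stops.
Surviving strategies — Country A: {North}; Country B: {L}.

L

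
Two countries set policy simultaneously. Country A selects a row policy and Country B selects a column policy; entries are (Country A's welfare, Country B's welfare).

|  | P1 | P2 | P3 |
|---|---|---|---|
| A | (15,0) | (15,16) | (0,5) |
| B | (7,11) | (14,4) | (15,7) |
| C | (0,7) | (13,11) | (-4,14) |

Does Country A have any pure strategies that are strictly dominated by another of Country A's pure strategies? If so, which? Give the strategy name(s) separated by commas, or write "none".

A is not dominated — it holds its own against B at P1 (15>7); C at P1 (15>0).
B: no other strategy beats it everywhere (A at P3 (15>0); C at P1 (7>0)).
A strictly dominates C — P1: 15>0, P2: 15>13, P3: 0>-4.

C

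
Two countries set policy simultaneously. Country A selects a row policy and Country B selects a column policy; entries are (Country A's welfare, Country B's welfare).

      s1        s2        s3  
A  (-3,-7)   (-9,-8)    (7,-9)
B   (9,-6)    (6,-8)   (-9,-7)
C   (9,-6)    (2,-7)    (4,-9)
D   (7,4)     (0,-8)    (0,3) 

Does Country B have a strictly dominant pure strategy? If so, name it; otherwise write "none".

s1

s1 vs s2: A: -7>-8, B: -6>-8, C: -6>-7, D: 4>-8.
s1 vs s3: A: -7>-9, B: -6>-7, C: -6>-9, D: 4>3.
s1 strictly beats every other strategy against every opponent action, so it is strictly dominant.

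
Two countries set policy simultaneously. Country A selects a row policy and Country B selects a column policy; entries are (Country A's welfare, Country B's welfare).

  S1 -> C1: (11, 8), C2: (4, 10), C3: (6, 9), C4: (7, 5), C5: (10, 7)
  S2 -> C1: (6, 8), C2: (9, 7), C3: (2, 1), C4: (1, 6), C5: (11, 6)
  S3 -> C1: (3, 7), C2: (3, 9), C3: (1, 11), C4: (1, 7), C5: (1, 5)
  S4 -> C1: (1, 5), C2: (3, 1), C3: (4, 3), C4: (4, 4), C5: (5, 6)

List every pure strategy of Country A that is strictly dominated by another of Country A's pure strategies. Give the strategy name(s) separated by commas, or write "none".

Nothing dominates S1: S2 at C1 (11>6); S3 at C1 (11>3); S4 at C1 (11>1).
Nothing dominates S2: S1 at C2 (9>4); S3 at C1 (6>3); S4 at C1 (6>1).
S1 strictly dominates S3 — C1: 11>3, C2: 4>3, C3: 6>1, C4: 7>1, C5: 10>1.
S4 is strictly dominated by S1 (C1: 11>1, C2: 4>3, C3: 6>4, C4: 7>4, C5: 10>5).

S3, S4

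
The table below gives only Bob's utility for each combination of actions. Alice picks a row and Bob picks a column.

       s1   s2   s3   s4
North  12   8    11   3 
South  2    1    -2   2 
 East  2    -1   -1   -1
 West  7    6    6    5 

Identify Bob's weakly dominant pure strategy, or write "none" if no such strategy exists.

s1

s1 vs s2: North: 12>8, South: 2>1, East: 2>-1, West: 7>6.
s1 vs s3: North: 12>11, South: 2>-2, East: 2>-1, West: 7>6.
s1 vs s4: North: 12>3, South: 2=2, East: 2>-1, West: 7>5.
s1 is at least as good as every other strategy against every opponent action, so it is weakly dominant.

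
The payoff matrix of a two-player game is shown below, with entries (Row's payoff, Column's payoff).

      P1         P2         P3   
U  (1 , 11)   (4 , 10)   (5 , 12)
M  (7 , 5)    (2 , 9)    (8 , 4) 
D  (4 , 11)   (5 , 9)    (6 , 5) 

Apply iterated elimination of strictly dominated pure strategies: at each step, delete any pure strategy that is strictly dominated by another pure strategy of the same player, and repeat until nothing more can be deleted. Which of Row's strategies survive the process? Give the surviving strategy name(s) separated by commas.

M, D

Row's strategy U is strictly dominated by D (P1: 4>1, P2: 5>4, P3: 6>5) and is removed.
Column's strategy P3 is strictly dominated by P1 (M: 5>4, D: 11>5) and is removed.
Among the remaining strategies, none is strictly dominated by another pure strategy of the same player, so the elimination stops.
Surviving strategies — Row: {M, D}; Column: {P1, P2}.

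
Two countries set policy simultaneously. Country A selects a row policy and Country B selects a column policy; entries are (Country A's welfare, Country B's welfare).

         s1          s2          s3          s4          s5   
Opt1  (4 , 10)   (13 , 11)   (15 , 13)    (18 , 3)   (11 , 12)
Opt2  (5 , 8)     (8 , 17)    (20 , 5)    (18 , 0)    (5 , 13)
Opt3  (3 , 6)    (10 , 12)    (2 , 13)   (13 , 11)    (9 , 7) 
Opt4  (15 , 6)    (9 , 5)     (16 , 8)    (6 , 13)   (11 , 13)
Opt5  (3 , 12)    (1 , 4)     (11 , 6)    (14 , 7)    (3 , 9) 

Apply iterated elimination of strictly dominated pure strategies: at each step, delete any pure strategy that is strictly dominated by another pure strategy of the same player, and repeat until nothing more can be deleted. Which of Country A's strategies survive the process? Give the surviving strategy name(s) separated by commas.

Country A's strategy Opt3 is strictly dominated by Opt1 (s1: 4>3, s2: 13>10, s3: 15>2, s4: 18>13, s5: 11>9) and is removed.
Country A's strategy Opt5 is strictly dominated by Opt1 (s1: 4>3, s2: 13>1, s3: 15>11, s4: 18>14, s5: 11>3) and is removed.
For Country B, s5 strictly dominates s1 on the remaining rows (Opt1: 12>10, Opt2: 13>8, Opt4: 13>6); eliminate s1.
Among the remaining strategies, none is strictly dominated by another pure strategy of the same player, so the elimination stops.
Surviving strategies — Country A: {Opt1, Opt2, Opt4}; Country B: {s2, s3, s4, s5}.

Opt1, Opt2, Opt4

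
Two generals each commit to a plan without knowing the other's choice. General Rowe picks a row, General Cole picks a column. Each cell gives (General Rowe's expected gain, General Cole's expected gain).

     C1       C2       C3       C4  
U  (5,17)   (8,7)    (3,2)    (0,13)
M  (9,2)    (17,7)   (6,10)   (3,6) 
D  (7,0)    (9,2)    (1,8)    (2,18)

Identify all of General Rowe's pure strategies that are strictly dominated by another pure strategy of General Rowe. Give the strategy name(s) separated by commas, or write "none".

U, D

U: dominated, since M does at least as well everywhere (C1: 9>5, C2: 17>8, C3: 6>3, C4: 3>0).
M: no other strategy beats it everywhere (U at C1 (9>5); D at C1 (9>7)).
M strictly dominates D — C1: 9>7, C2: 17>9, C3: 6>1, C4: 3>2.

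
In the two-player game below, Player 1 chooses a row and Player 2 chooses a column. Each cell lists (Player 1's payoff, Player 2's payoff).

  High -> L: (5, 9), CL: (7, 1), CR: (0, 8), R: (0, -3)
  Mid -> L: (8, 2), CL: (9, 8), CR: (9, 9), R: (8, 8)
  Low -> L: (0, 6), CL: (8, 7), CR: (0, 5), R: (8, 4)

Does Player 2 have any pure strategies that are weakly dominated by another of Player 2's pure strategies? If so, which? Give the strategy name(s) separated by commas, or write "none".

R

L: no other strategy beats it everywhere (CL at High (9>1); CR at High (9>8); R at High (9>-3)).
CL is not dominated — it holds its own against L at Mid (8>2); CR at Low (7>5); R at High (1>-3).
Nothing dominates CR: L at Mid (9>2); CL at High (8>1); R at High (8>-3).
R: dominated, since CL does at least as well everywhere (High: 1>-3, Mid: 8=8, Low: 7>4).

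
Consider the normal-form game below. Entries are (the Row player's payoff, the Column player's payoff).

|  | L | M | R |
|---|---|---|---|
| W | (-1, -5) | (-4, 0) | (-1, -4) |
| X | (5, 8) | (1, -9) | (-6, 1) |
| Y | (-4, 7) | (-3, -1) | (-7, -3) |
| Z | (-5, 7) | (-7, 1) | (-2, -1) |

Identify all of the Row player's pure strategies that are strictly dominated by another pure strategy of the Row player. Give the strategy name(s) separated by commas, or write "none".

Nothing dominates W: X at R (-1>-6); Y at L (-1>-4); Z at L (-1>-5).
X: no other strategy beats it everywhere (W at L (5>-1); Y at L (5>-4); Z at L (5>-5)).
X strictly dominates Y — L: 5>-4, M: 1>-3, R: -6>-7.
Z: dominated, since W does at least as well everywhere (L: -1>-5, M: -4>-7, R: -1>-2).

Y, Z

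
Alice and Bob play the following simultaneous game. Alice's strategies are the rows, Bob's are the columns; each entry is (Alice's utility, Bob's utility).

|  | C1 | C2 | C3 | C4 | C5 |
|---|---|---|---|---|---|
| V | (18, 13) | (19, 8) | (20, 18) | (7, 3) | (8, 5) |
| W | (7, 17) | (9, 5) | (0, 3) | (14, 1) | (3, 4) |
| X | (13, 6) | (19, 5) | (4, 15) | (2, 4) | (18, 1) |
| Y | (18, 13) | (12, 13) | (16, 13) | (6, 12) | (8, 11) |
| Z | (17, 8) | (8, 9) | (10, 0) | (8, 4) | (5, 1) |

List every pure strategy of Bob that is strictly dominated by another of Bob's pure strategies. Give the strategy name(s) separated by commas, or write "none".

C4, C5

Nothing dominates C1: C2 at V (13>8); C3 at W (17>3); C4 at V (13>3); C5 at V (13>5).
Nothing dominates C2: C1 at Y (13=13); C3 at W (5>3); C4 at V (8>3); C5 at V (8>5).
C3: no other strategy beats it everywhere (C1 at V (18>13); C2 at V (18>8); C4 at V (18>3); C5 at V (18>5)).
C4: dominated, since C1 does at least as well everywhere (V: 13>3, W: 17>1, X: 6>4, Y: 13>12, Z: 8>4).
C5: dominated, since C1 does at least as well everywhere (V: 13>5, W: 17>4, X: 6>1, Y: 13>11, Z: 8>1).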